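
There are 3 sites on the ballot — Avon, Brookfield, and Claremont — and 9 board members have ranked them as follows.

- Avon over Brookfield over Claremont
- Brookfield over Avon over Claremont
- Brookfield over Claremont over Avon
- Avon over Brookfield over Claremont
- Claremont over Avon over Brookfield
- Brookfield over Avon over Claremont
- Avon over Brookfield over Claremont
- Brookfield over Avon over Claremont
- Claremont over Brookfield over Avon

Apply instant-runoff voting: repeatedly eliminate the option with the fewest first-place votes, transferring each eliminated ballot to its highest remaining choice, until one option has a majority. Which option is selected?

Brookfield

Round 1: Brookfield 4, Avon 3, Claremont 2. Claremont has the fewest and is eliminated.
Round 2: Brookfield 5, Avon 4. Brookfield has a majority.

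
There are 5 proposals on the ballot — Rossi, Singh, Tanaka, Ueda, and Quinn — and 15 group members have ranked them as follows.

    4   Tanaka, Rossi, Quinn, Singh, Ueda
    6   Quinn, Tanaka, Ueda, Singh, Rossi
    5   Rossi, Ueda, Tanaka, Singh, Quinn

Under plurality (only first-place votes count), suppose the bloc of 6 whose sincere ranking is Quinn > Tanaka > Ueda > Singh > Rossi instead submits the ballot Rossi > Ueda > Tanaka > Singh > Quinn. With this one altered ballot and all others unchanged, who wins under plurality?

First-place totals with the altered ballot: Rossi 11, Singh 0, Tanaka 4, Ueda 0, Quinn 0.
The switch changes the winner from Quinn to Rossi.

Rossi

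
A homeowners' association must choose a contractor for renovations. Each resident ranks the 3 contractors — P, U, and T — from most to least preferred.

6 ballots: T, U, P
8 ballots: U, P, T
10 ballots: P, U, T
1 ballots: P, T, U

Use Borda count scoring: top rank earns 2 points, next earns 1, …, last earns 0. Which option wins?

Borda scores:
  P: 6·0 + 8·1 + 10·2 + 2 = 30
  U: 6·1 + 8·2 + 10·1 + 0 = 32
  T: 6·2 + 8·0 + 10·0 + 1 = 13
U has the highest total.

U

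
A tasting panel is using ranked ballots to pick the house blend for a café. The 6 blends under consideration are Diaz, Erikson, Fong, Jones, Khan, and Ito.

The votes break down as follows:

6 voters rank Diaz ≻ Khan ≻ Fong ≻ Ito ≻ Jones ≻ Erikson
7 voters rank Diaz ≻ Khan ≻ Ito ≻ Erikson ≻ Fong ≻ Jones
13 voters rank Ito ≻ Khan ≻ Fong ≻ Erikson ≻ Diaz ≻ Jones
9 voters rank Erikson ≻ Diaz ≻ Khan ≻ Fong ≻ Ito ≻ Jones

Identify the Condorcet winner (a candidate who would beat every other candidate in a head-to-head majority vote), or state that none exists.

Head-to-head results (35 voters total):
Diaz vs Erikson: Erikson wins 22–13.
Diaz vs Fong: Diaz wins 22–13.
Diaz vs Jones: Diaz wins 35–0.
Diaz vs Khan: Diaz wins 22–13.
Diaz vs Ito: Diaz wins 22–13.
Erikson vs Fong: Fong wins 19–16.
Erikson vs Jones: Erikson wins 29–6.
Erikson vs Khan: Khan wins 26–9.
Erikson vs Ito: Ito wins 26–9.
Fong vs Jones: Fong wins 35–0.
Fong vs Khan: Khan wins 35–0.
Fong vs Ito: Ito wins 20–15.
Jones vs Khan: Khan wins 35–0.
Jones vs Ito: Ito wins 35–0.
Khan vs Ito: Khan wins 22–13.
No candidate beats all others: Diaz beats Fong beats Erikson beats Diaz, a majority cycle.

There is no Condorcet winner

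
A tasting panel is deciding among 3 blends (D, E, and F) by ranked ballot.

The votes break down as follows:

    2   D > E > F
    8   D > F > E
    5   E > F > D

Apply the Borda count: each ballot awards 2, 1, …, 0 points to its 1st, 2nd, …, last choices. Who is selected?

D

Borda scores:
  D: 2·2 + 8·2 + 5·0 = 20
  E: 2·1 + 8·0 + 5·2 = 12
  F: 2·0 + 8·1 + 5·1 = 13
D has the highest total.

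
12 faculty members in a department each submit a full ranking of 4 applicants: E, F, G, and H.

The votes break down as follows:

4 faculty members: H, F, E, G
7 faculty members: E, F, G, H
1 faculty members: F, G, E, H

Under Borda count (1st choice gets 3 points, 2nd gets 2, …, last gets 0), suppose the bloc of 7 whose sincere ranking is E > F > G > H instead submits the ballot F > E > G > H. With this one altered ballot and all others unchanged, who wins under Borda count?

F

Borda totals with the altered ballot: E 19, F 32, G 9, H 12.
The switch changes the winner from E to F.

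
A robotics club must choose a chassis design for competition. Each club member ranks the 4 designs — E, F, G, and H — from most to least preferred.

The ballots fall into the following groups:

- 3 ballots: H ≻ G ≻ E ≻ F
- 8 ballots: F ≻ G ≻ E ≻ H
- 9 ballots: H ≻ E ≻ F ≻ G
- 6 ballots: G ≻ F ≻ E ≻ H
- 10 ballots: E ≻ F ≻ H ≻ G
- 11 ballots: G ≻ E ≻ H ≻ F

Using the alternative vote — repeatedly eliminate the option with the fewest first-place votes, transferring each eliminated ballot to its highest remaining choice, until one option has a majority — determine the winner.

G

Round 1: G 17, H 12, E 10, F 8. F has the fewest and is eliminated.
Round 2: G 25, H 12, E 10. G has a majority.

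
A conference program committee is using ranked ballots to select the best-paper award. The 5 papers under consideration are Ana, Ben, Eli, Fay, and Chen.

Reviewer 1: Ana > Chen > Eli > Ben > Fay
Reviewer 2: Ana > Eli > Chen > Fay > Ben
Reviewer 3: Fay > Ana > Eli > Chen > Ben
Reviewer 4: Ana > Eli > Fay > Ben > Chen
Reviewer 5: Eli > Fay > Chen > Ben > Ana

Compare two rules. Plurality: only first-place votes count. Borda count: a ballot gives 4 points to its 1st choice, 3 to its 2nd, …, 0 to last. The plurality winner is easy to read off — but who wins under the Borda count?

Plurality first-place counts: Ana 3, Ben 0, Eli 1, Fay 1, Chen 0 → Ana.
Borda totals: Ana 15, Ben 3, Eli 14, Fay 10, Chen 8 → Ana.

Ana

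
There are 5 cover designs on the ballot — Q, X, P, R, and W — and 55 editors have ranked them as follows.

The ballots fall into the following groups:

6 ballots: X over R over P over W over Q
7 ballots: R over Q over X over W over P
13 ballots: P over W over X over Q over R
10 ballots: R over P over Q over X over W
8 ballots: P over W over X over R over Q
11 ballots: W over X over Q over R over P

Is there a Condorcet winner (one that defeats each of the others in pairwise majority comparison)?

Head-to-head results (55 voters total):
Q vs X: X wins 38–17.
Q vs P: P wins 37–18.
Q vs R: R wins 31–24.
Q vs W: W wins 38–17.
X vs P: P wins 31–24.
X vs R: X wins 38–17.
X vs W: W wins 32–23.
P vs R: R wins 34–21.
P vs W: P wins 37–18.
R vs W: W wins 32–23.
No candidate beats all others: X beats R beats P beats X, a majority cycle.

No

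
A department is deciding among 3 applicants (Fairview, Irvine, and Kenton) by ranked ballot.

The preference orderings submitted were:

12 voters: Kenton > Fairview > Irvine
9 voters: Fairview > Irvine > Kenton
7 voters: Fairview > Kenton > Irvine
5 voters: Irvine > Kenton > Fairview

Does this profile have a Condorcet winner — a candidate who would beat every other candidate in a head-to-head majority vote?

Yes

Head-to-head results (33 voters total):
Fairview vs Irvine: Fairview wins 28–5.
Fairview vs Kenton: Kenton wins 17–16.
Irvine vs Kenton: Kenton wins 19–14.
Kenton beats each rival — Fairview (17–16), Irvine (19–14) — so Kenton is the Condorcet winner.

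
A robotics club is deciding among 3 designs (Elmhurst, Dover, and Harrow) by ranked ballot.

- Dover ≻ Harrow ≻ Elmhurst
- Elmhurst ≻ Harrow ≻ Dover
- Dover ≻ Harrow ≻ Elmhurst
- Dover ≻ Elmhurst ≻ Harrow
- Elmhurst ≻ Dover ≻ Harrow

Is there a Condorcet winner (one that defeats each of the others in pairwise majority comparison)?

Head-to-head results (5 voters total):
Elmhurst vs Dover: Dover wins 3–2.
Elmhurst vs Harrow: Elmhurst wins 3–2.
Dover vs Harrow: Dover wins 4–1.
Dover beats each rival — Elmhurst (3–2), Harrow (4–1) — so Dover is the Condorcet winner.

Yes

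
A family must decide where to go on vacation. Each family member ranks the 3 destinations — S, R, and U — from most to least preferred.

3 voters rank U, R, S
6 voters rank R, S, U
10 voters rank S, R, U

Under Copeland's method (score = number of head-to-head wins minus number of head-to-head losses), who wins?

S

Pairwise results:
  S vs R: S wins 10–9.
  S vs U: S wins 16–3.
  R vs U: R wins 16–3.
Copeland scores (wins − losses):
  S: 2 − 0 = 2
  R: 1 − 1 = 0
  U: 0 − 2 = -2
S has the best Copeland score.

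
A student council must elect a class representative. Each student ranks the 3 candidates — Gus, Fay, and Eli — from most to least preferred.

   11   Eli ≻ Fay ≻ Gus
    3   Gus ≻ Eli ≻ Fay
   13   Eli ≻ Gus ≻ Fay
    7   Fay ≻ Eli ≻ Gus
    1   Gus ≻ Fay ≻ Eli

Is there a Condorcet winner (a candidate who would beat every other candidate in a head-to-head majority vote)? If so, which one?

Head-to-head results (35 voters total):
Gus vs Fay: Fay wins 18–17.
Gus vs Eli: Eli wins 31–4.
Fay vs Eli: Eli wins 27–8.
Eli beats each rival — Gus (31–4), Fay (27–8) — so Eli is the Condorcet winner.

Eli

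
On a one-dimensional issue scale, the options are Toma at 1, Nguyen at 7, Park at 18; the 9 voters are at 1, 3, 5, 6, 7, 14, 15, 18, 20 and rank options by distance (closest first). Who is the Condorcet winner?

With single-peaked preferences on a line, the Condorcet winner is the candidate closest to the median voter.
The median voter (position 7) is closest to Nguyen at 7.
Check: Nguyen vs Toma — voters closer to Nguyen: 7 of 9.

Nguyen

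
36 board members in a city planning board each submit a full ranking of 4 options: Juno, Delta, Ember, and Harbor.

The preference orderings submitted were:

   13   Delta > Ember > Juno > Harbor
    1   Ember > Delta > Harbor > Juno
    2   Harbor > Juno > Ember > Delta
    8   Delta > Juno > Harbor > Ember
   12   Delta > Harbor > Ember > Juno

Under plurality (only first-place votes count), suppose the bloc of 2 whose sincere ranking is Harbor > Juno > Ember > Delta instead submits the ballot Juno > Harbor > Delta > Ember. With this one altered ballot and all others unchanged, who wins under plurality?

Delta

First-place totals with the altered ballot: Juno 2, Delta 33, Ember 1, Harbor 0.
The winner is unchanged: still Delta.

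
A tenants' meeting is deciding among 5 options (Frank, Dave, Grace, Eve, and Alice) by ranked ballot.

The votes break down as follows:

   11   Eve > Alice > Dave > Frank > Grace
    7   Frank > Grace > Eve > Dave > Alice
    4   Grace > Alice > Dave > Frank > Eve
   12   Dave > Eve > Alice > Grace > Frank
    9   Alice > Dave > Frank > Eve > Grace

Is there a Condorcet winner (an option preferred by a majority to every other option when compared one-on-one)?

Head-to-head results (43 voters total):
Frank vs Dave: Dave wins 36–7.
Frank vs Grace: Frank wins 27–16.
Frank vs Eve: Eve wins 23–20.
Frank vs Alice: Alice wins 36–7.
Dave vs Grace: Dave wins 32–11.
Dave vs Eve: Dave wins 25–18.
Dave vs Alice: Alice wins 24–19.
Grace vs Eve: Eve wins 32–11.
Grace vs Alice: Alice wins 32–11.
Eve vs Alice: Eve wins 30–13.
No candidate beats all others: Dave beats Eve beats Alice beats Dave, a majority cycle.

No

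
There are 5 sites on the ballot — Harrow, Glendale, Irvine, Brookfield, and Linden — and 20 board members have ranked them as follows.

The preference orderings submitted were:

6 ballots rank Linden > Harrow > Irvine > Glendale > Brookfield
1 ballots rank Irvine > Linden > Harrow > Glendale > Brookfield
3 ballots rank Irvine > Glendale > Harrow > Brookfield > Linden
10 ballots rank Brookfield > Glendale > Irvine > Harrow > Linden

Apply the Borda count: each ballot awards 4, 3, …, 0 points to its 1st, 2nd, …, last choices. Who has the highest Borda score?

Irvine

Borda scores:
  Harrow: 6·3 + 2 + 3·2 + 10·1 = 36
  Glendale: 6·1 + 1 + 3·3 + 10·3 = 46
  Irvine: 6·2 + 4 + 3·4 + 10·2 = 48
  Brookfield: 6·0 + 0 + 3·1 + 10·4 = 43
  Linden: 6·4 + 3 + 3·0 + 10·0 = 27
Irvine has the highest total.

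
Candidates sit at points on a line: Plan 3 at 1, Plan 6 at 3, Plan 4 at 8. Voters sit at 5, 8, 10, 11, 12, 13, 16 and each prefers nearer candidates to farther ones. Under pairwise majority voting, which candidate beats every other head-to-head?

With single-peaked preferences on a line, the Condorcet winner is the candidate closest to the median voter.
The median voter (position 11) is closest to Plan 4 at 8.
Check: Plan 4 vs Plan 6 — voters closer to Plan 4: 6 of 7.

Plan 4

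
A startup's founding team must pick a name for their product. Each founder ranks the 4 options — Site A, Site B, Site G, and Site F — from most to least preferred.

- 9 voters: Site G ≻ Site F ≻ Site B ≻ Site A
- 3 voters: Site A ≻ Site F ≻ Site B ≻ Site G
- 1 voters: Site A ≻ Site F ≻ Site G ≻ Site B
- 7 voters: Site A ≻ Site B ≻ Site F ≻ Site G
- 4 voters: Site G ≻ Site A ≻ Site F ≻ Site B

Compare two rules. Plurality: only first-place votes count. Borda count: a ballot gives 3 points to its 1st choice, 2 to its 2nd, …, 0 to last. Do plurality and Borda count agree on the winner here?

Plurality first-place counts: Site A 11, Site B 0, Site G 13, Site F 0 → Site G.
Borda totals: Site A 41, Site B 26, Site G 40, Site F 37 → Site A.
The two rules disagree: plurality picks Site G, Borda picks Site A.

No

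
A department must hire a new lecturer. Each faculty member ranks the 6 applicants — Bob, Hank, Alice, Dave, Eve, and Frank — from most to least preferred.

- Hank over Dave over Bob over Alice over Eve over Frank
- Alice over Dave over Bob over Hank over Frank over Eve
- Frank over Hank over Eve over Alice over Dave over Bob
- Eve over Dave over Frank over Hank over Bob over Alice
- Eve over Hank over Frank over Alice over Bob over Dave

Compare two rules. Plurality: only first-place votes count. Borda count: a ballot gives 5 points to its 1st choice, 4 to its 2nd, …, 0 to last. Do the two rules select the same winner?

No

Plurality first-place counts: Bob 0, Hank 1, Alice 1, Dave 0, Eve 2, Frank 1 → Eve.
Borda totals: Bob 8, Hank 17, Alice 11, Dave 13, Eve 14, Frank 12 → Hank.
The two rules disagree: plurality picks Eve, Borda picks Hank.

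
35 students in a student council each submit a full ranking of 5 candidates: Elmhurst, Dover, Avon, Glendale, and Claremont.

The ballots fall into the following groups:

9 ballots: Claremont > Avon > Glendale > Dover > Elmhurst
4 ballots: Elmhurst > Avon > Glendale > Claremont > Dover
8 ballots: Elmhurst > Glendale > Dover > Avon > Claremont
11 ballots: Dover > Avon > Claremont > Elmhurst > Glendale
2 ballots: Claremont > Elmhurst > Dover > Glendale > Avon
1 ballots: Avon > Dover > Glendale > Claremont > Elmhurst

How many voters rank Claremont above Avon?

11

Ballots ranking Claremont above Avon: 9+2 = 11.
Ballots ranking Avon above Claremont: 4+8+11+1 = 24.
So 11 of 35 voters prefer Claremont to Avon.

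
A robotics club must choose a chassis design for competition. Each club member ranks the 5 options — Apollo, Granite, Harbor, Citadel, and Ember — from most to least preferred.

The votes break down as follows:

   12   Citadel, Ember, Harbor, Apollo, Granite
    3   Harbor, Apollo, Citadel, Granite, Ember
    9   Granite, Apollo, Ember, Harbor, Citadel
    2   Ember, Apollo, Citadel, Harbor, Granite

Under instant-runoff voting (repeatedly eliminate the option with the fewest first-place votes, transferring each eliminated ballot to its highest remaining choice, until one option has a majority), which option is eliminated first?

Apollo

Round 1: Citadel 12, Granite 9, Harbor 3, Ember 2, Apollo 0. Apollo has the fewest and is eliminated.
Round 2: Citadel 12, Granite 9, Harbor 3, Ember 2. Ember has the fewest and is eliminated.
Round 3: Citadel 14, Granite 9, Harbor 3. Citadel has a majority.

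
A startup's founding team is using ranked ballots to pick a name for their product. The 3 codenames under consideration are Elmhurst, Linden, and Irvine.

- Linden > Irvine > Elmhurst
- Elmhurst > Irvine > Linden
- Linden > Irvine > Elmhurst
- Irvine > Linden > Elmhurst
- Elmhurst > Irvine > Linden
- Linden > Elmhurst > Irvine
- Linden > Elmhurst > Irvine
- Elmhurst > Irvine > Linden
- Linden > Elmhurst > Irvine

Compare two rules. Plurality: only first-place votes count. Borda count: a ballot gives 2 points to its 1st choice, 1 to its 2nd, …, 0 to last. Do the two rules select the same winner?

Plurality first-place counts: Elmhurst 3, Linden 5, Irvine 1 → Linden.
Borda totals: Elmhurst 9, Linden 11, Irvine 7 → Linden.
The two rules agree on Linden.

Yes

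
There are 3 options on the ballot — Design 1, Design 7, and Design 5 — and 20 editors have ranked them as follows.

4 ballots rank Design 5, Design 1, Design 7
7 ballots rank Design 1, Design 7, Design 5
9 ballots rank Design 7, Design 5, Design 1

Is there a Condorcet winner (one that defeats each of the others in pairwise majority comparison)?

No

Head-to-head results (20 voters total):
Design 1 vs Design 7: Design 1 wins 11–9.
Design 1 vs Design 5: Design 5 wins 13–7.
Design 7 vs Design 5: Design 7 wins 16–4.
No candidate beats all others: Design 1 beats Design 7 beats Design 5 beats Design 1, a majority cycle.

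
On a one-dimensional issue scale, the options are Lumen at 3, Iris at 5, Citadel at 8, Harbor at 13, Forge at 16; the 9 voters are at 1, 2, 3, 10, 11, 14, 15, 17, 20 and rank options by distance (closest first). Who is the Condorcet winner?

Harbor

With single-peaked preferences on a line, the Condorcet winner is the candidate closest to the median voter.
The median voter (position 11) is closest to Harbor at 13.
Check: Harbor vs Citadel — voters closer to Harbor: 5 of 9.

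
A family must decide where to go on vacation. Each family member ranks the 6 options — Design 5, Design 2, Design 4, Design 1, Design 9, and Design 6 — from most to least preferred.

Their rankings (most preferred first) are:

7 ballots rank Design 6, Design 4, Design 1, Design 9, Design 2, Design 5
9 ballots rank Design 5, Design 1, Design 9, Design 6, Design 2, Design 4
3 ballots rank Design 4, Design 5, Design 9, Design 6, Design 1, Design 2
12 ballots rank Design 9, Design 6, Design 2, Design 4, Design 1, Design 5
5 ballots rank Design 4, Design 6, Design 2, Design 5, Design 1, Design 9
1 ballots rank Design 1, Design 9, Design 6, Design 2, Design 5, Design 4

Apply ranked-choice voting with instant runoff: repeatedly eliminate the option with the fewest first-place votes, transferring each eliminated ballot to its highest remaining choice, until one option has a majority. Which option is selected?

Round 1: Design 9 12, Design 5 9, Design 4 8, Design 6 7, Design 1 1, Design 2 0. Design 2 has the fewest and is eliminated.
Round 2: Design 9 12, Design 5 9, Design 4 8, Design 6 7, Design 1 1. Design 1 has the fewest and is eliminated.
Round 3: Design 9 13, Design 5 9, Design 4 8, Design 6 7. Design 6 has the fewest and is eliminated.
Round 4: Design 4 15, Design 9 13, Design 5 9. Design 5 has the fewest and is eliminated.
Round 5: Design 9 22, Design 4 15. Design 9 has a majority.

Design 9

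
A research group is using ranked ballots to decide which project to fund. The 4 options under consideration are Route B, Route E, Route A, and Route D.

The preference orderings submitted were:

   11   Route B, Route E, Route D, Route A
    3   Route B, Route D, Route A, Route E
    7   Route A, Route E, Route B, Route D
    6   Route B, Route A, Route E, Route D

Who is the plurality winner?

Route B

First-place vote totals:
  Route B: 20
  Route E: 0
  Route A: 7
  Route D: 0
Route B has the most first-place votes.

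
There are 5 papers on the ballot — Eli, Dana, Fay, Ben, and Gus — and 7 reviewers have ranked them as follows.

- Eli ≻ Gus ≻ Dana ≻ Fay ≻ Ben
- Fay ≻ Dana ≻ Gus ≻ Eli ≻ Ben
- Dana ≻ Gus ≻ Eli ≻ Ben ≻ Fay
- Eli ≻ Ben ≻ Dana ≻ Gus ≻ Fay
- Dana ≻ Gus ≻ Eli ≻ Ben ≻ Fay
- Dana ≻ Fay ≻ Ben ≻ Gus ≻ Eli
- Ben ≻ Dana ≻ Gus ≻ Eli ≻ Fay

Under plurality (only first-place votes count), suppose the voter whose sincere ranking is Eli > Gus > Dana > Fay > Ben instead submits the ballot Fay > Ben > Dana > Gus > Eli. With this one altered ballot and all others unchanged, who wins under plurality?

First-place totals with the altered ballot: Eli 1, Dana 3, Fay 2, Ben 1, Gus 0.
The winner is unchanged: still Dana.

Dana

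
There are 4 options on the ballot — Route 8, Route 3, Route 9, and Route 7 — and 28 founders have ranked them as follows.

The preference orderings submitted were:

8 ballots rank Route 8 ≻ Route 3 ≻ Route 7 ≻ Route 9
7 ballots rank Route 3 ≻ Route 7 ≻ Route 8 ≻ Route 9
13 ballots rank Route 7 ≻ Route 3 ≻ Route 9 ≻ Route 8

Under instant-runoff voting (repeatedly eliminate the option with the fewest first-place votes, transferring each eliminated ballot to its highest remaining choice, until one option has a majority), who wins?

Route 7

Round 1: Route 7 13, Route 8 8, Route 3 7, Route 9 0. Route 9 has the fewest and is eliminated.
Round 2: Route 7 13, Route 8 8, Route 3 7. Route 3 has the fewest and is eliminated.
Round 3: Route 7 20, Route 8 8. Route 7 has a majority.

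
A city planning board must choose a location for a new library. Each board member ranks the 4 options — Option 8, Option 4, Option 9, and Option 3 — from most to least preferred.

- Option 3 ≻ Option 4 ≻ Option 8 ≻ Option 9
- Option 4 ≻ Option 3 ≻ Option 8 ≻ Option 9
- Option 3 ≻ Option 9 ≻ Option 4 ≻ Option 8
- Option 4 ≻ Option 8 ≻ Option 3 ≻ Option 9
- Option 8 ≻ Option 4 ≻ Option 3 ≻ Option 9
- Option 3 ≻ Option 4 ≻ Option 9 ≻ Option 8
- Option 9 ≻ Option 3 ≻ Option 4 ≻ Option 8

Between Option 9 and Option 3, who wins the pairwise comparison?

Option 3

Ballots ranking Option 9 above Option 3: 1.
Ballots ranking Option 3 above Option 9: 6.
Option 3 wins the head-to-head, 6–1.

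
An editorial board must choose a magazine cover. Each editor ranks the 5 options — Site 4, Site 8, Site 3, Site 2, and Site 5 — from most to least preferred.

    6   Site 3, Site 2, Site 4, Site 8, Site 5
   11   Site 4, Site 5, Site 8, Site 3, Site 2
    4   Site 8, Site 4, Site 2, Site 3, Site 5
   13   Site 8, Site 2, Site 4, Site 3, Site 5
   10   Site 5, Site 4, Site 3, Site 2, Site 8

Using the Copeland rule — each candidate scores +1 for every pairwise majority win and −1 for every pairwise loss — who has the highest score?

Pairwise results:
  Site 4 vs Site 8: Site 4 wins 27–17.
  Site 4 vs Site 3: Site 4 wins 38–6.
  Site 4 vs Site 2: Site 4 wins 25–19.
  Site 4 vs Site 5: Site 4 wins 34–10.
  Site 8 vs Site 3: Site 8 wins 28–16.
  Site 8 vs Site 2: Site 8 wins 28–16.
  Site 8 vs Site 5: Site 8 wins 23–21.
  Site 3 vs Site 2: Site 3 wins 27–17.
  Site 3 vs Site 5: Site 3 wins 23–21.
  Site 2 vs Site 5: Site 2 wins 23–21.
Copeland scores (wins − losses):
  Site 4: 4 − 0 = 4
  Site 8: 3 − 1 = 2
  Site 3: 2 − 2 = 0
  Site 2: 1 − 3 = -2
  Site 5: 0 − 4 = -4
Site 4 has the best Copeland score.

Site 4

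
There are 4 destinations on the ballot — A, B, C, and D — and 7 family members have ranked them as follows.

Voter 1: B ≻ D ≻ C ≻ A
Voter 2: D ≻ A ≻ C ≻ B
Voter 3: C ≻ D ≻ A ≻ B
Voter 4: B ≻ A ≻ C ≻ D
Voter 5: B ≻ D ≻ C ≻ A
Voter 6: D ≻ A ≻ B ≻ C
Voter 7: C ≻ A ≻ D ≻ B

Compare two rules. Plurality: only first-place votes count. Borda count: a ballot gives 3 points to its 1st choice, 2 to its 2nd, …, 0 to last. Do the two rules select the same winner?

No

Plurality first-place counts: A 0, B 3, C 2, D 2 → B.
Borda totals: A 9, B 10, C 10, D 13 → D.
The two rules disagree: plurality picks B, Borda picks D.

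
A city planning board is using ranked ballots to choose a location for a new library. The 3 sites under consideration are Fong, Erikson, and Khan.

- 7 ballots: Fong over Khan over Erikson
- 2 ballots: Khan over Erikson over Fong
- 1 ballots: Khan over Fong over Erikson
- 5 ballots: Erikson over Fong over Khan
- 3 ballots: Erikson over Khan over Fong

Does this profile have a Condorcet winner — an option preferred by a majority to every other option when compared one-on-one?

No

Head-to-head results (18 voters total):
Fong vs Erikson: Erikson wins 10–8.
Fong vs Khan: Fong wins 12–6.
Erikson vs Khan: Khan wins 10–8.
No candidate beats all others: Fong beats Khan beats Erikson beats Fong, a majority cycle.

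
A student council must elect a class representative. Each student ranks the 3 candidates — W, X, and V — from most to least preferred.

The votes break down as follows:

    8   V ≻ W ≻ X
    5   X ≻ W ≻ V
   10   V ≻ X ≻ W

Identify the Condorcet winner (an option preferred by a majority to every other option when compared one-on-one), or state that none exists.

V

Head-to-head results (23 voters total):
W vs X: X wins 15–8.
W vs V: V wins 18–5.
X vs V: V wins 18–5.
V beats each rival — W (18–5), X (18–5) — so V is the Condorcet winner.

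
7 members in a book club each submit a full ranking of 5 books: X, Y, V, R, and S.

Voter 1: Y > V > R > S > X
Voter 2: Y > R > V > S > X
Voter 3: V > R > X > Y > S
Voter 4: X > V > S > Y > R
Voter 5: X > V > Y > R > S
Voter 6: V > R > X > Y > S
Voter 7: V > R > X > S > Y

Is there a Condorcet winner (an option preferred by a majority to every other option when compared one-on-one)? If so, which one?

Head-to-head results (7 voters total):
X vs Y: X wins 5–2.
X vs V: V wins 5–2.
X vs R: R wins 5–2.
X vs S: X wins 5–2.
Y vs V: V wins 5–2.
Y vs R: Y wins 4–3.
Y vs S: Y wins 5–2.
V vs R: V wins 6–1.
V vs S: V wins 7–0.
R vs S: R wins 6–1.
V beats each rival — X (5–2), Y (5–2), R (6–1), S (7–0) — so V is the Condorcet winner.

V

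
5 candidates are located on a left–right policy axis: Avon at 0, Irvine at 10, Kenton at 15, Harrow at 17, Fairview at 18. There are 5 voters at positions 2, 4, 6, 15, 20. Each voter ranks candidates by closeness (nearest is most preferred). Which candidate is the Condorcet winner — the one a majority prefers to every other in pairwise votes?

With single-peaked preferences on a line, the Condorcet winner is the candidate closest to the median voter.
The median voter (position 6) is closest to Irvine at 10.
Check: Irvine vs Harrow — voters closer to Irvine: 3 of 5.

Irvine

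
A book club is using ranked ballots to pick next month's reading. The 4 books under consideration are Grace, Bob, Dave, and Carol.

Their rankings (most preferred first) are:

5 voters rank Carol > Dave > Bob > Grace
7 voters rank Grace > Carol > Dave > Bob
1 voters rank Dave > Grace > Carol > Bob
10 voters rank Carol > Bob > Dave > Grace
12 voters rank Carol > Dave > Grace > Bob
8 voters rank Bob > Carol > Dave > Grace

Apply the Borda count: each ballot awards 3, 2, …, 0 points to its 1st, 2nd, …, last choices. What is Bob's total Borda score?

49

Borda scores:
  Grace: 5·0 + 7·3 + 2 + 10·0 + 12·1 + 8·0 = 35
  Bob: 5·1 + 7·0 + 0 + 10·2 + 12·0 + 8·3 = 49
  Dave: 5·2 + 7·1 + 3 + 10·1 + 12·2 + 8·1 = 62
  Carol: 5·3 + 7·2 + 1 + 10·3 + 12·3 + 8·2 = 112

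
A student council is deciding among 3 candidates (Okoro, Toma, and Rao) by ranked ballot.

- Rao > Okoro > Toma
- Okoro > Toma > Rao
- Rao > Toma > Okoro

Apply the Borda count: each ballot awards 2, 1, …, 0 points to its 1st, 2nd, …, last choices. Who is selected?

Borda scores:
  Okoro: 1 + 2 + 0 = 3
  Toma: 0 + 1 + 1 = 2
  Rao: 2 + 0 + 2 = 4
Rao has the highest total.

Rao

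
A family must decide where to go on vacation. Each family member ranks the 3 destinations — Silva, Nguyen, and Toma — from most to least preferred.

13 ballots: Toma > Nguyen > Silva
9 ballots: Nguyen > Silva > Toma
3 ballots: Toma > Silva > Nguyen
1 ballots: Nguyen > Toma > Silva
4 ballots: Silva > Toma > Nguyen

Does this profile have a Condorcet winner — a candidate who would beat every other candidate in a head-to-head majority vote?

Yes

Head-to-head results (30 voters total):
Silva vs Nguyen: Nguyen wins 23–7.
Silva vs Toma: Toma wins 17–13.
Nguyen vs Toma: Toma wins 20–10.
Toma beats each rival — Silva (17–13), Nguyen (20–10) — so Toma is the Condorcet winner.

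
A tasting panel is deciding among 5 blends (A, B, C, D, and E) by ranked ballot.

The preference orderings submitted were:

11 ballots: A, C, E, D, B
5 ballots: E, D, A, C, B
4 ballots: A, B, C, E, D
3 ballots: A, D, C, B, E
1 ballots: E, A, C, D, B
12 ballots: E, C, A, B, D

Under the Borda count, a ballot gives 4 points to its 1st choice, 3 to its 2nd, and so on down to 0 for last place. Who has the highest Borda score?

A

Borda scores:
  A: 11·4 + 5·2 + 4·4 + 3·4 + 3 + 12·2 = 109
  B: 11·0 + 5·0 + 4·3 + 3·1 + 0 + 12·1 = 27
  C: 11·3 + 5·1 + 4·2 + 3·2 + 2 + 12·3 = 90
  D: 11·1 + 5·3 + 4·0 + 3·3 + 1 + 12·0 = 36
  E: 11·2 + 5·4 + 4·1 + 3·0 + 4 + 12·4 = 98
A has the highest total.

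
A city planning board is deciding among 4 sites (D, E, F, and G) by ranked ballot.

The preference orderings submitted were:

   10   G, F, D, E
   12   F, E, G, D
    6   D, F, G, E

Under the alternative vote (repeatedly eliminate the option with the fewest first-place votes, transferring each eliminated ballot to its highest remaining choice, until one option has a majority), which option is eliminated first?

Round 1: F 12, G 10, D 6, E 0. E has the fewest and is eliminated.
Round 2: F 12, G 10, D 6. D has the fewest and is eliminated.
Round 3: F 18, G 10. F has a majority.

E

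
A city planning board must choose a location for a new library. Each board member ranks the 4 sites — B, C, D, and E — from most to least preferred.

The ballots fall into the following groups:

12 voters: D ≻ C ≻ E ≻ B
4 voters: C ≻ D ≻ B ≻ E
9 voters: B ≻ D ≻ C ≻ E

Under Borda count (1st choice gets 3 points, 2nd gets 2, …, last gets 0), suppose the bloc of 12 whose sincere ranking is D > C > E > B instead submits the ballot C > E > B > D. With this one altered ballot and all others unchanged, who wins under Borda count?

Borda totals with the altered ballot: B 43, C 57, D 26, E 24.
The switch changes the winner from D to C.

C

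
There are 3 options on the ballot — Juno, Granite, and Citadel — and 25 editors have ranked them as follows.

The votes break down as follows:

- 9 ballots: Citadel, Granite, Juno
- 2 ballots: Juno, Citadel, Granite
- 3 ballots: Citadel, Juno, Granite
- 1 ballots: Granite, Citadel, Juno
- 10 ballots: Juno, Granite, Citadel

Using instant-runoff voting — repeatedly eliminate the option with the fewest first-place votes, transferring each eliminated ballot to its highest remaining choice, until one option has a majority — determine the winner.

Round 1: Juno 12, Citadel 12, Granite 1. Granite has the fewest and is eliminated.
Round 2: Citadel 13, Juno 12. Citadel has a majority.

Citadel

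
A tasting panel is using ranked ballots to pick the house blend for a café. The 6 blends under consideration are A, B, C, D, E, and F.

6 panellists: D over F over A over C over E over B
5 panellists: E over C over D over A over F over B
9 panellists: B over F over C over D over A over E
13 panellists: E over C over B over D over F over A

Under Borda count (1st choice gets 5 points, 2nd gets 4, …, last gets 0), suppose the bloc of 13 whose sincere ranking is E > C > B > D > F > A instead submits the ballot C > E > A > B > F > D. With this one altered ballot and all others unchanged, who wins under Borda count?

Borda totals with the altered ballot: A 76, B 71, C 124, D 63, E 83, F 78.
The winner is unchanged: still C.

C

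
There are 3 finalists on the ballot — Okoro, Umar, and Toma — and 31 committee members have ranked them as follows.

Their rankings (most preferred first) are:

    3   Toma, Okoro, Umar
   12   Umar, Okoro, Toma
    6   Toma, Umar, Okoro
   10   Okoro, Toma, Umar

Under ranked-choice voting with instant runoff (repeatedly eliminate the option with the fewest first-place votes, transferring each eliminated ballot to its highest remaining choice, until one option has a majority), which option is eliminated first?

Round 1: Umar 12, Okoro 10, Toma 9. Toma has the fewest and is eliminated.
Round 2: Umar 18, Okoro 13. Umar has a majority.

Toma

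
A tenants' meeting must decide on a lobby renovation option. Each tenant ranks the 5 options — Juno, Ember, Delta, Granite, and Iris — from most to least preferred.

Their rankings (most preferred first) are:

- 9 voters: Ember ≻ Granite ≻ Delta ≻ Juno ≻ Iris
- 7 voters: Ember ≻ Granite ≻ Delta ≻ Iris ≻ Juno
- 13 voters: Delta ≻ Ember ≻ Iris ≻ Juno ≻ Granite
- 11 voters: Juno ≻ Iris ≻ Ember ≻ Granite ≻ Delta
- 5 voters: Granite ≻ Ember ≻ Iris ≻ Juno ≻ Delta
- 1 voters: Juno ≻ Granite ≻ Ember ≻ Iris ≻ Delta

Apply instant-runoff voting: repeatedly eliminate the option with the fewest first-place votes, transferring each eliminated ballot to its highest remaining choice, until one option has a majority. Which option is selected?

Ember

Round 1: Ember 16, Delta 13, Juno 12, Granite 5, Iris 0. Iris has the fewest and is eliminated.
Round 2: Ember 16, Delta 13, Juno 12, Granite 5. Granite has the fewest and is eliminated.
Round 3: Ember 21, Delta 13, Juno 12. Juno has the fewest and is eliminated.
Round 4: Ember 33, Delta 13. Ember has a majority.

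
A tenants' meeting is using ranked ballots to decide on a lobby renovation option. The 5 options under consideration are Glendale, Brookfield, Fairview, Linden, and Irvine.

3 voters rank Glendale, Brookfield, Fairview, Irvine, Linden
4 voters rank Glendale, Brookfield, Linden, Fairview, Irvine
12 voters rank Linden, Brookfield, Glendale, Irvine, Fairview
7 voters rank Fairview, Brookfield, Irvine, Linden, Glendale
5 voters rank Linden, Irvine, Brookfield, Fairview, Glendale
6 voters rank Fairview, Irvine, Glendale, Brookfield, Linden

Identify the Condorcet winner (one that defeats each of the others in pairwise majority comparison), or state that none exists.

Brookfield

Head-to-head results (37 voters total):
Glendale vs Brookfield: Brookfield wins 24–13.
Glendale vs Fairview: Glendale wins 19–18.
Glendale vs Linden: Linden wins 24–13.
Glendale vs Irvine: Glendale wins 19–18.
Brookfield vs Fairview: Brookfield wins 24–13.
Brookfield vs Linden: Brookfield wins 20–17.
Brookfield vs Irvine: Brookfield wins 26–11.
Fairview vs Linden: Linden wins 21–16.
Fairview vs Irvine: Fairview wins 20–17.
Linden vs Irvine: Linden wins 21–16.
Brookfield beats each rival — Glendale (24–13), Fairview (24–13), Linden (20–17), Irvine (26–11) — so Brookfield is the Condorcet winner.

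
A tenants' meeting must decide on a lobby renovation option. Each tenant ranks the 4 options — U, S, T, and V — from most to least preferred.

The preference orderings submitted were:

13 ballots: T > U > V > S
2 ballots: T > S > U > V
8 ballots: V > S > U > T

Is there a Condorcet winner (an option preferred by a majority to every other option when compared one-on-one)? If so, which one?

T

Head-to-head results (23 voters total):
U vs S: U wins 13–10.
U vs T: T wins 15–8.
U vs V: U wins 15–8.
S vs T: T wins 15–8.
S vs V: V wins 21–2.
T vs V: T wins 15–8.
T beats each rival — U (15–8), S (15–8), V (15–8) — so T is the Condorcet winner.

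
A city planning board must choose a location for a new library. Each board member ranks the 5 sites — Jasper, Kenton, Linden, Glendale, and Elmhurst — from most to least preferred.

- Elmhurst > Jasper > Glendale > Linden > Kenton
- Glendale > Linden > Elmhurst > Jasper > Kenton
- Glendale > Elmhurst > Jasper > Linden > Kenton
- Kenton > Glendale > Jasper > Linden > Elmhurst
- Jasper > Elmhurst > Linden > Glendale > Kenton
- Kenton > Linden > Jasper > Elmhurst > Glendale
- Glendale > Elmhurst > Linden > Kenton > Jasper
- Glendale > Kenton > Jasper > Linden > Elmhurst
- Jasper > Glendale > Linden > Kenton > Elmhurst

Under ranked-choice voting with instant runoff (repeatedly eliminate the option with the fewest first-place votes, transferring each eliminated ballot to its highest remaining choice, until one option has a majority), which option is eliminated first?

Round 1: Glendale 4, Jasper 2, Kenton 2, Elmhurst 1, Linden 0. Linden has the fewest and is eliminated.
Round 2: Glendale 4, Jasper 2, Kenton 2, Elmhurst 1. Elmhurst has the fewest and is eliminated.
Round 3: Glendale 4, Jasper 3, Kenton 2. Kenton has the fewest and is eliminated.
Round 4: Glendale 5, Jasper 4. Glendale has a majority.

Linden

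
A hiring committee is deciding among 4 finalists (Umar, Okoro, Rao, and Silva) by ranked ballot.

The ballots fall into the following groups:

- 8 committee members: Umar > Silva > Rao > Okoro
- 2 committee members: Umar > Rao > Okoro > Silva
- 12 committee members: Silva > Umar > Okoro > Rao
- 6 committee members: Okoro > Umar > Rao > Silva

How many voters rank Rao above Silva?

8

Ballots ranking Rao above Silva: 2+6 = 8.
Ballots ranking Silva above Rao: 8+12 = 20.
So 8 of 28 voters prefer Rao to Silva.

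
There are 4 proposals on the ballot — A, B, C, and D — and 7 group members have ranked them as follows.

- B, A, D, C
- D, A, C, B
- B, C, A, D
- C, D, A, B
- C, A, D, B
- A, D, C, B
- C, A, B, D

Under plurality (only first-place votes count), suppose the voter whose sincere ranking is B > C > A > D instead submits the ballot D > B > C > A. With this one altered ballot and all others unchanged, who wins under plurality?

First-place totals with the altered ballot: A 1, B 1, C 3, D 2.
The winner is unchanged: still C.

C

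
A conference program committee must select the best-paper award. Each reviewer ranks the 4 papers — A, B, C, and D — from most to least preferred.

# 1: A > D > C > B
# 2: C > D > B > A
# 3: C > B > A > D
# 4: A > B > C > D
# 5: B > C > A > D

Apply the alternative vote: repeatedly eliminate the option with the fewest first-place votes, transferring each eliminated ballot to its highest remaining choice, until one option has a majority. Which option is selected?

C

Round 1: A 2, C 2, B 1, D 0. D has the fewest and is eliminated.
Round 2: A 2, C 2, B 1. B has the fewest and is eliminated.
Round 3: C 3, A 2. C has a majority.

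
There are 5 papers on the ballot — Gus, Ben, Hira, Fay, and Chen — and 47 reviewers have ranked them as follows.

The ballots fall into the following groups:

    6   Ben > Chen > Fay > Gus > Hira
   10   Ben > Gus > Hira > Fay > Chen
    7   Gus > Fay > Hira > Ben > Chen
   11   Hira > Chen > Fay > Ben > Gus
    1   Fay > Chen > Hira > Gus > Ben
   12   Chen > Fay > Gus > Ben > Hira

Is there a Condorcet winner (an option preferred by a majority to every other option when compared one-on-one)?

No

Head-to-head results (47 voters total):
Gus vs Ben: Ben wins 27–20.
Gus vs Hira: Gus wins 35–12.
Gus vs Fay: Fay wins 30–17.
Gus vs Chen: Chen wins 30–17.
Ben vs Hira: Ben wins 28–19.
Ben vs Fay: Fay wins 31–16.
Ben vs Chen: Chen wins 24–23.
Hira vs Fay: Fay wins 26–21.
Hira vs Chen: Hira wins 28–19.
Fay vs Chen: Chen wins 29–18.
No candidate beats all others: Gus beats Hira beats Chen beats Gus, a majority cycle.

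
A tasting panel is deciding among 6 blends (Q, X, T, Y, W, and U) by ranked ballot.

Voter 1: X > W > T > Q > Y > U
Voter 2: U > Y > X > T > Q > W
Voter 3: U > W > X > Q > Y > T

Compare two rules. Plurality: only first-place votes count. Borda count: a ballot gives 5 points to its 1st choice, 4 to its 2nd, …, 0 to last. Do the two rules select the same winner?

No

Plurality first-place counts: Q 0, X 1, T 0, Y 0, W 0, U 2 → U.
Borda totals: Q 5, X 11, T 5, Y 6, W 8, U 10 → X.
The two rules disagree: plurality picks U, Borda picks X.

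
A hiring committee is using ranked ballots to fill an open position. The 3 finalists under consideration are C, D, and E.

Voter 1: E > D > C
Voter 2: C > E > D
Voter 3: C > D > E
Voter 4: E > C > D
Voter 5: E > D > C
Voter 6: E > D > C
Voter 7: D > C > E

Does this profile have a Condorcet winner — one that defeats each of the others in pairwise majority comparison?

Head-to-head results (7 voters total):
C vs D: D wins 4–3.
C vs E: E wins 4–3.
D vs E: E wins 5–2.
E beats each rival — C (4–3), D (5–2) — so E is the Condorcet winner.

Yes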